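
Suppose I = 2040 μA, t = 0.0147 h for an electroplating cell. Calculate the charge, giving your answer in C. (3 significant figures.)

0.108 C

Directly: q = It.
I = 2040 μA = 0.002040 A; t = 0.0147 h = 52.92 s.
q = 0.1080 C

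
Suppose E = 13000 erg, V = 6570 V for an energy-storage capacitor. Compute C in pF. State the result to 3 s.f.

60.2 pF

Solving E = ½C·V² for C: C = 2E/V².
E = 13000 erg = 0.001300 J; V = 6570 V.
C = 6.023×10^-11 F
6.023×10^-11 F × (1 pF / 1.000×10^-12 F) = 60.23 pF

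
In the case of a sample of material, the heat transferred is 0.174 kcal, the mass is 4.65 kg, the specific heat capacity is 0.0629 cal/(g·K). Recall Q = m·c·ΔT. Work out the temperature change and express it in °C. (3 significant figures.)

Rearranging Q = m·c·ΔT for ΔT: ΔT = Q/(m·c).
Q = 0.174 kcal = 728.0 J; m = 4.65 kg; c = 0.0629 cal/(g·K) = 263.2 J/(kg·K).
ΔT = 0.5949 K
Since 1 °C = 1 K, 0.5949 °C.

0.595 °C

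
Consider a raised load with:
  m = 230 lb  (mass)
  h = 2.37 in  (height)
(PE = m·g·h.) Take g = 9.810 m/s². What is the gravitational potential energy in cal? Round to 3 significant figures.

Directly: PE = mgh.
m = 230 lb = 104.3 kg; h = 2.37 in = 0.06020 m; g = 9.810 m/s².
PE = 61.61 J
61.61 J × (1 cal / 4.184 J) = 14.72 cal

14.7 cal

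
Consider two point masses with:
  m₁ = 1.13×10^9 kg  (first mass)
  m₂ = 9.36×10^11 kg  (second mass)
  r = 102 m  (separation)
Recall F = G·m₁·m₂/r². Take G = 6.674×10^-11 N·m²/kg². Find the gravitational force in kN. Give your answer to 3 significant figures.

F is given directly by: F = Gm₁m₂/r².
m₁ = 1.13×10^9 kg; m₂ = 9.36×10^11 kg; r = 102 m; G = 6.674×10^-11 N·m²/kg².
F = 6.785×10^6 N
6.785×10^6 N × (1 kN / 1000 N) = 6785 kN

6780 kN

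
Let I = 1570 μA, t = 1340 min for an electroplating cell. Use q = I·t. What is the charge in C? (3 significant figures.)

q is given directly by: q = It.
I = 1570 μA = 0.001570 A; t = 1340 min = 80400 s.
q = 126.2 C

126 C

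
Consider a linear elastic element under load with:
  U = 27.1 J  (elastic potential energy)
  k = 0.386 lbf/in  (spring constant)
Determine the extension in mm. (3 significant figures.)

895 mm

Solving U = ½k·x² for x: x = √(2U/k).
U = 27.1 J; k = 0.386 lbf/in = 67.60 N/m.
x = 0.8954 m
0.8954 m × (1 mm / 0.001000 m) = 895.4 mm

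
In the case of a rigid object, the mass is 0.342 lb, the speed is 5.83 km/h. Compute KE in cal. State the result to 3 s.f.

Directly: KE = ½mv².
m = 0.342 lb = 0.1551 kg; v = 5.83 km/h = 1.619 m/s.
KE = 0.2034 J
0.2034 J × (1 cal / 4.184 J) = 0.04862 cal

0.0486 cal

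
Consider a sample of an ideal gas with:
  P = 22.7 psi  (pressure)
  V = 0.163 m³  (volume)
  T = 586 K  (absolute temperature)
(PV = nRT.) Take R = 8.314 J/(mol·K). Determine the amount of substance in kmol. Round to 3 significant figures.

From the ideal-gas law: n = PV/(RT).
P = 22.7 psi = 1.565×10^5 Pa; V = 0.163 m³; T = 586 K; R = 8.314 J/(mol·K).
n = 5.236 mol
5.236 mol × (1 kmol / 1000 mol) = 0.005236 kmol

0.00524 kmol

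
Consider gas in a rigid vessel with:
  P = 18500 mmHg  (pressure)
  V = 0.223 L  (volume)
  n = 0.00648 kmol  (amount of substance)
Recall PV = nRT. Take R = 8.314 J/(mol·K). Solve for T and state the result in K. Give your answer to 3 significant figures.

10.2 K

From the ideal-gas law: T = PV/(nR).
P = 18500 mmHg = 2.466×10^6 Pa; V = 0.223 L = 2.230×10^-4 m³; n = 0.00648 kmol = 6.480 mol; R = 8.314 J/(mol·K).
T = 10.21 K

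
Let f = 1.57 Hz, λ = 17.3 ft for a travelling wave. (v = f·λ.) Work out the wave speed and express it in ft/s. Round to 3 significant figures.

Directly: v = fλ.
f = 1.57 Hz; λ = 17.3 ft = 5.273 m.
v = 8.279 m/s
8.279 m/s × (1 ft/s / 0.3048 m/s) = 27.16 ft/s

27.2 ft/s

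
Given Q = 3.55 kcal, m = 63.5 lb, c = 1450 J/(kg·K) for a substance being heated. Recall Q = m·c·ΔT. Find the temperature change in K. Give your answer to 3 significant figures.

Rearranging: ΔT = Q/(m·c).
Q = 3.55 kcal = 14853 J; m = 63.5 lb = 28.80 kg; c = 1450 J/(kg·K).
ΔT = 0.3556 K

0.356 K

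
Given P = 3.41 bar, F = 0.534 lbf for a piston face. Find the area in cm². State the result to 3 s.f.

0.0697 cm²

Solving P = F/A for A: A = F/P.
P = 3.41 bar = 3.410×10^5 Pa; F = 0.534 lbf = 2.375 N.
A = 6.966×10^-6 m²
6.966×10^-6 m² × (1 cm² / 1.000×10^-4 m²) = 0.06966 cm²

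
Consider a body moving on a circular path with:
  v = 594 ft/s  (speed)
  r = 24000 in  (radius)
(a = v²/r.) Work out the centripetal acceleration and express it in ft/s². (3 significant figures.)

176 ft/s²

Directly: a = v²/r.
v = 594 ft/s = 181.1 m/s; r = 24000 in = 609.6 m.
a = 53.77 m/s²
53.77 m/s² × (1 ft/s² / 0.3048 m/s²) = 176.4 ft/s²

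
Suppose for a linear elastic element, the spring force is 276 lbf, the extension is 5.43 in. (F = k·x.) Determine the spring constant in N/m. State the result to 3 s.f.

8900 N/m

From Hooke's law: k = F/x.
F = 276 lbf = 1228 N; x = 5.43 in = 0.1379 m.
k = 8901 N/m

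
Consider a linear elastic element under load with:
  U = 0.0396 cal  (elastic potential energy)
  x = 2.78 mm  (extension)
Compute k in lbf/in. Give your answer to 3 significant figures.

Rearranging: k = 2U/x².
U = 0.0396 cal = 0.1657 J; x = 2.78 mm = 0.002780 m.
k = 42877 N/m
42877 N/m × (1 lbf/in / 175.1 N/m) = 244.8 lbf/in

245 lbf/in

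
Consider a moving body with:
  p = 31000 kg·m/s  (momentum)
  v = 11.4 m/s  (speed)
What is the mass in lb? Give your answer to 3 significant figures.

Rearranging p = m·v for m: m = p/v.
p = 31000 kg·m/s; v = 11.4 m/s.
m = 2719 kg
2719 kg × (1 lb / 0.4536 kg) = 5995 lb

6000 lb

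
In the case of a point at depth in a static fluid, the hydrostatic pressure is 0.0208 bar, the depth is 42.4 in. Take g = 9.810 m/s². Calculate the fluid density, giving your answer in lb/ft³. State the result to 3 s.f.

12.3 lb/ft³

Rearranging: ρ = P/(g·h).
P = 0.0208 bar = 2080 Pa; h = 42.4 in = 1.077 m; g = 9.810 m/s².
ρ = 196.9 kg/m³
196.9 kg/m³ × (1 lb/ft³ / 16.02 kg/m³) = 12.29 lb/ft³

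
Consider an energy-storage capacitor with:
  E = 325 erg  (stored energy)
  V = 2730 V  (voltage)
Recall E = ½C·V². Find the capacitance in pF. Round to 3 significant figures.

Rearranging: C = 2E/V².
E = 325 erg = 3.250×10^-5 J; V = 2730 V.
C = 8.721×10^-12 F
8.721×10^-12 F × (1 pF / 1.000×10^-12 F) = 8.721 pF

8.72 pF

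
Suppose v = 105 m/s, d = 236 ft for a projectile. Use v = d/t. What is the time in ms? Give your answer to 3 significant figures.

685 ms

Rearranging: t = d/v.
v = 105 m/s; d = 236 ft = 71.93 m.
t = 0.6851 s
0.6851 s × (1 ms / 0.001000 s) = 685.1 ms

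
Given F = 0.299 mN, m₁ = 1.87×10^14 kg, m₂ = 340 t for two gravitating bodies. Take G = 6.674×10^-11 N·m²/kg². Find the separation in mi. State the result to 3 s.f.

Rearranging F = G·m₁·m₂/r² for r: r = √(G·m₁m₂/F).
F = 0.299 mN = 2.990×10^-4 N; m₁ = 1.87×10^14 kg; m₂ = 340 t = 3.400×10^5 kg; G = 6.674×10^-11 N·m²/kg².
r = 3.767×10^6 m
3.767×10^6 m × (1 mi / 1609 m) = 2341 mi

2340 mi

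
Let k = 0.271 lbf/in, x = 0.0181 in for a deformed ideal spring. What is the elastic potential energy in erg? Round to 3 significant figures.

50.2 erg

U is given directly by: U = ½kx².
k = 0.271 lbf/in = 47.46 N/m; x = 0.0181 in = 4.597×10^-4 m.
U = 5.016×10^-6 J  (the unit combination reduces to kg·m²/s² = J)
5.016×10^-6 J × (1 erg / 1.000×10^-7 J) = 50.16 erg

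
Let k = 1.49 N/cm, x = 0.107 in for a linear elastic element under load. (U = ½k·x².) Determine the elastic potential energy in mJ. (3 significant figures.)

U is given directly by: U = ½kx².
k = 1.49 N/cm = 149.0 N/m; x = 0.107 in = 0.002718 m.
U = 5.503×10^-4 J
5.503×10^-4 J × (1 mJ / 0.001000 J) = 0.5503 mJ

0.550 mJ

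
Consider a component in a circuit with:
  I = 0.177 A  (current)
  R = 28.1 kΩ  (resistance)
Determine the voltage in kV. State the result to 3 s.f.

4.97 kV

From Ohm's law: V = IR.
I = 0.177 A; R = 28.1 kΩ = 28100 Ω.
V = 4974 V
4974 V × (1 kV / 1000 V) = 4.974 kV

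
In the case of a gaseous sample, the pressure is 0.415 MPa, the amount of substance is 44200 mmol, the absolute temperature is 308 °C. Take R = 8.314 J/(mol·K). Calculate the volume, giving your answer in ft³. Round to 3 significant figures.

From the ideal-gas law: V = nRT/P.
P = 0.415 MPa = 4.150×10^5 Pa; n = 44200 mmol = 44.20 mol; T = 308 °C = 581.1 K; R = 8.314 J/(mol·K).
V = 0.5146 m³
0.5146 m³ × (1 ft³ / 0.02832 m³) = 18.17 ft³

18.2 ft³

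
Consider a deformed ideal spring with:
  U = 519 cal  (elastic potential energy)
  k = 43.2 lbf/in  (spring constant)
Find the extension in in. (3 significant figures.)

Solving U = ½k·x² for x: x = √(2U/k).
U = 519 cal = 2171 J; k = 43.2 lbf/in = 7565 N/m.
x = 0.7577 m
0.7577 m × (1 in / 0.02540 m) = 29.83 in

29.8 in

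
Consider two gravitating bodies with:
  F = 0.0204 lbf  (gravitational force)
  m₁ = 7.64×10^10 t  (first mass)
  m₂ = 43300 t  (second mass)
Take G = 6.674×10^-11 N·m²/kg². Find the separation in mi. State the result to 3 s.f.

From Newton's law of gravitation: r = √(G·m₁m₂/F).
F = 0.0204 lbf = 0.09074 N; m₁ = 7.64×10^10 t = 7.640×10^13 kg; m₂ = 43300 t = 4.330×10^7 kg; G = 6.674×10^-11 N·m²/kg².
r = 1.560×10^6 m
1.560×10^6 m × (1 mi / 1609 m) = 969.2 mi

969 mi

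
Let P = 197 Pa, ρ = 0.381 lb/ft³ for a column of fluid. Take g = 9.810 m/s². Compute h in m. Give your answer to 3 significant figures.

Rearranging P = ρ·g·h for h: h = P/(ρ·g).
P = 197 Pa; ρ = 0.381 lb/ft³ = 6.103 kg/m³; g = 9.810 m/s².
h = 3.290 m

3.29 m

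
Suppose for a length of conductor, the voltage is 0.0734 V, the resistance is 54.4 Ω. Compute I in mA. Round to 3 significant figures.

Solving V = I·R for I: I = V/R.
V = 0.0734 V; R = 54.4 Ω.
I = 0.001349 A
0.001349 A × (1 mA / 0.001000 A) = 1.349 mA

1.35 mA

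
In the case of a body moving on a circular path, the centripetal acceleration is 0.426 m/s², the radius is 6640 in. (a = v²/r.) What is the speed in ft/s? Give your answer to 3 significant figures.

27.8 ft/s

Solving a = v²/r for v: v = √(a·r).
a = 0.426 m/s²; r = 6640 in = 168.7 m.
v = 8.476 m/s
8.476 m/s × (1 ft/s / 0.3048 m/s) = 27.81 ft/s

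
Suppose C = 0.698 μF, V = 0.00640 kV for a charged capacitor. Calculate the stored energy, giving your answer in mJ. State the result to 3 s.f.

0.0143 mJ

Directly: E = ½CV².
C = 0.698 μF = 6.980×10^-7 F; V = 0.00640 kV = 6.400 V.
E = 1.430×10^-5 J
1.430×10^-5 J × (1 mJ / 0.001000 J) = 0.01430 mJ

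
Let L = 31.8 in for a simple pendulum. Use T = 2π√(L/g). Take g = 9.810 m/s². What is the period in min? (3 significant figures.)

Directly: T = 2π√(L/g).
L = 31.8 in = 0.8077 m; g = 9.810 m/s².
T = 1.803 s
1.803 s × (1 min / 60.00 s) = 0.03005 min

0.0300 min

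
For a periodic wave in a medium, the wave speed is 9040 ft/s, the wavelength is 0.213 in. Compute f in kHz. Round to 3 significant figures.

509 kHz

Rearranging v = f·λ for f: f = v/λ.
v = 9040 ft/s = 2755 m/s; λ = 0.213 in = 0.005410 m.
f = 5.093×10^5 Hz
5.093×10^5 Hz × (1 kHz / 1000 Hz) = 509.3 kHz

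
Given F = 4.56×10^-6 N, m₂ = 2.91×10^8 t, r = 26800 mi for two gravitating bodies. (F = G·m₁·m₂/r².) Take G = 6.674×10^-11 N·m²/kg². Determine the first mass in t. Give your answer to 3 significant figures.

4.37×10^5 t

From Newton's law of gravitation: m₁ = F·r²/(G·m₂).
F = 4.56×10^-6 N; m₂ = 2.91×10^8 t = 2.910×10^11 kg; r = 26800 mi = 4.313×10^7 m; G = 6.674×10^-11 N·m²/kg².
m₁ = 4.368×10^8 kg
4.368×10^8 kg × (1 t / 1000 kg) = 4.368×10^5 t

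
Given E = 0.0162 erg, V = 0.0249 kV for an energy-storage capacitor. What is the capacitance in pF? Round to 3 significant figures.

Rearranging: C = 2E/V².
E = 0.0162 erg = 1.620×10^-9 J; V = 0.0249 kV = 24.90 V.
C = 5.226×10^-12 F
5.226×10^-12 F × (1 pF / 1.000×10^-12 F) = 5.226 pF

5.23 pF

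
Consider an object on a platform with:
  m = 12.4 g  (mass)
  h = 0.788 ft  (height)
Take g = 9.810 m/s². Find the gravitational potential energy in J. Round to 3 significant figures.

Directly: PE = mgh.
m = 12.4 g = 0.01240 kg; h = 0.788 ft = 0.2402 m; g = 9.810 m/s².
PE = 0.02922 J

0.0292 J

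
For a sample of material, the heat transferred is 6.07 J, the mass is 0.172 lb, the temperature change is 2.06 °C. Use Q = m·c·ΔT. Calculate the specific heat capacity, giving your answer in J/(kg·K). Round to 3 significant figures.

Rearranging Q = m·c·ΔT for c: c = Q/(m·ΔT).
Q = 6.07 J; m = 0.172 lb = 0.07802 kg; ΔT = 2.06 °C = 2.060 K.
c = 37.77 J/(kg·K)

37.8 J/(kg·K)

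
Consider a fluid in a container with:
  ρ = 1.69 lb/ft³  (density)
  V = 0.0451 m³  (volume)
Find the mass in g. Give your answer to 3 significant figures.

Rearranging ρ = m/V for m: m = ρV.
ρ = 1.69 lb/ft³ = 27.07 kg/m³; V = 0.0451 m³.
m = 1.221 kg
1.221 kg × (1 g / 0.001000 kg) = 1221 g

1220 g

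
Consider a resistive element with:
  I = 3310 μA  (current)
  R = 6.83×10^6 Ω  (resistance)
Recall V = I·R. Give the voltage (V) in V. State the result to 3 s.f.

22600 V

Directly: V = IR.
I = 3310 μA = 0.003310 A; R = 6.83×10^6 Ω.
V = 22607 V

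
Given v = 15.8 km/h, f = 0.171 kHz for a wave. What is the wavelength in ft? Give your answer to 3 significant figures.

Rearranging v = f·λ for λ: λ = v/f.
v = 15.8 km/h = 4.389 m/s; f = 0.171 kHz = 171.0 Hz.
λ = 0.02567 m
0.02567 m × (1 ft / 0.3048 m) = 0.08421 ft

0.0842 ft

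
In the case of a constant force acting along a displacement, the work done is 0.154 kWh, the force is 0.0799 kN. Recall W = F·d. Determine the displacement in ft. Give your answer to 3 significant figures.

22800 ft

Rearranging W = F·d for d: d = W/F.
W = 0.154 kWh = 5.544×10^5 J; F = 0.0799 kN = 79.90 N.
d = 6939 m
6939 m × (1 ft / 0.3048 m) = 22765 ft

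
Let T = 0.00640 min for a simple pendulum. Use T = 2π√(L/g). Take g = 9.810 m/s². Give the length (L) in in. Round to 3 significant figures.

Solving T = 2π√(L/g) for L: L = g·(T/2π)².
T = 0.00640 min = 0.3840 s; g = 9.810 m/s².
L = 0.03664 m
0.03664 m × (1 in / 0.02540 m) = 1.443 in

1.44 in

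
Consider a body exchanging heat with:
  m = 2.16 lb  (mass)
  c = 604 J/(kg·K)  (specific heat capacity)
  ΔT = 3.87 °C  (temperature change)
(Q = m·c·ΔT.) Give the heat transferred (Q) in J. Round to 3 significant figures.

2290 J

Directly: Q = mcΔT.
m = 2.16 lb = 0.9798 kg; c = 604 J/(kg·K); ΔT = 3.87 °C = 3.870 K.
Q = 2290 J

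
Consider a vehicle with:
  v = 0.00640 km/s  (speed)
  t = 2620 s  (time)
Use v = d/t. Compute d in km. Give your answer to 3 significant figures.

Rearranging v = d/t for d: d = v·t.
v = 0.00640 km/s = 6.400 m/s; t = 2620 s.
d = 16768 m
16768 m × (1 km / 1000 m) = 16.77 km

16.8 km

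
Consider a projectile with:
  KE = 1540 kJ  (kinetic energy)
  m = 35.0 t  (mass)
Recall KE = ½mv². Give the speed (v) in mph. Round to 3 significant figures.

21.0 mph

Solving KE = ½mv² for v: v = √(2·KE/m).
KE = 1540 kJ = 1.540×10^6 J; m = 35.0 t = 35000 kg.
v = 9.381 m/s
9.381 m/s × (1 mph / 0.4470 m/s) = 20.98 mph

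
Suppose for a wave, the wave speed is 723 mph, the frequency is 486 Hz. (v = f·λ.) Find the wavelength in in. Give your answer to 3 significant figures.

26.2 in

Rearranging: λ = v/f.
v = 723 mph = 323.2 m/s; f = 486 Hz.
λ = 0.6650 m
0.6650 m × (1 in / 0.02540 m) = 26.18 in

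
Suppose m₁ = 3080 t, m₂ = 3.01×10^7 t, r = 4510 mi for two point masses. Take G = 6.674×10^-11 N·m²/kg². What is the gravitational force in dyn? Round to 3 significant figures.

0.0117 dyn

Directly: F = Gm₁m₂/r².
m₁ = 3080 t = 3.080×10^6 kg; m₂ = 3.01×10^7 t = 3.010×10^10 kg; r = 4510 mi = 7.258×10^6 m; G = 6.674×10^-11 N·m²/kg².
F = 1.174×10^-7 N
1.174×10^-7 N × (1 dyn / 1.000×10^-5 N) = 0.01174 dyn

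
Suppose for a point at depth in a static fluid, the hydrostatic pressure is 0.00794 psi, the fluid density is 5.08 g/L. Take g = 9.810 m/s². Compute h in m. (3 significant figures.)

Solving P = ρ·g·h for h: h = P/(ρ·g).
P = 0.00794 psi = 54.74 Pa; ρ = 5.08 g/L = 5.080 kg/m³; g = 9.810 m/s².
h = 1.099 m

1.10 m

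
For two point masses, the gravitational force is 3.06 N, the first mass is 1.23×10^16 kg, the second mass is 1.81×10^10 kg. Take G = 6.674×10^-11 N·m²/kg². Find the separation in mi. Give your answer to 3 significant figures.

43300 mi

Rearranging: r = √(G·m₁m₂/F).
F = 3.06 N; m₁ = 1.23×10^16 kg; m₂ = 1.81×10^10 kg; G = 6.674×10^-11 N·m²/kg².
r = 6.968×10^7 m
6.968×10^7 m × (1 mi / 1609 m) = 43299 mi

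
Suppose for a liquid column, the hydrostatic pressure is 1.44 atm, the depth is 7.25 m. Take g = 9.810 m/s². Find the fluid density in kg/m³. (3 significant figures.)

Rearranging: ρ = P/(g·h).
P = 1.44 atm = 1.459×10^5 Pa; h = 7.25 m; g = 9.810 m/s².
ρ = 2052 kg/m³

2050 kg/m³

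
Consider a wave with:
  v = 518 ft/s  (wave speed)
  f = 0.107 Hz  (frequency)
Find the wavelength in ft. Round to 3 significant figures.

Solving v = f·λ for λ: λ = v/f.
v = 518 ft/s = 157.9 m/s; f = 0.107 Hz.
λ = 1476 m
1476 m × (1 ft / 0.3048 m) = 4841 ft

4840 ft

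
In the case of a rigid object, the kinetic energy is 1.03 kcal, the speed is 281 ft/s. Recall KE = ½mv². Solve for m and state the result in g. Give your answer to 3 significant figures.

1170 g

Solving KE = ½mv² for m: m = 2·KE/v².
KE = 1.03 kcal = 4310 J; v = 281 ft/s = 85.65 m/s.
m = 1.175 kg
1.175 kg × (1 g / 0.001000 kg) = 1175 g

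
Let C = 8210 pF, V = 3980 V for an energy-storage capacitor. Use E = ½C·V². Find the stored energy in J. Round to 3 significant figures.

Directly: E = ½CV².
C = 8210 pF = 8.210×10^-9 F; V = 3980 V.
E = 0.06502 J

0.0650 J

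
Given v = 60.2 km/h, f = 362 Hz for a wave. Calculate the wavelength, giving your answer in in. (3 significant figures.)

Solving v = f·λ for λ: λ = v/f.
v = 60.2 km/h = 16.72 m/s; f = 362 Hz.
λ = 0.04619 m
0.04619 m × (1 in / 0.02540 m) = 1.819 in

1.82 in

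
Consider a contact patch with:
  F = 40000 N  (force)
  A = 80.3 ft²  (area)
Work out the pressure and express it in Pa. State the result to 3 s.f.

Directly: P = F/A.
F = 40000 N; A = 80.3 ft² = 7.460 m².
P = 5362 Pa

5360 Pa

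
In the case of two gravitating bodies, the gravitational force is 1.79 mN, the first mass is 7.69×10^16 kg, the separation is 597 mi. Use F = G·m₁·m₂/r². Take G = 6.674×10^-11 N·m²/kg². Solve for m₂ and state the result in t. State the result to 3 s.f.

Solving F = G·m₁·m₂/r² for m₂: m₂ = F·r²/(G·m₁).
F = 1.79 mN = 0.001790 N; m₁ = 7.69×10^16 kg; r = 597 mi = 9.608×10^5 m; G = 6.674×10^-11 N·m²/kg².
m₂ = 321.9 kg
321.9 kg × (1 t / 1000 kg) = 0.3219 t

0.322 t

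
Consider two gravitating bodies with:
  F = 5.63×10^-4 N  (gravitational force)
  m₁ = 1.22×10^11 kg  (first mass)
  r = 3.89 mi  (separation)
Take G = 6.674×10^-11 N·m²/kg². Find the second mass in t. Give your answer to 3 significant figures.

2.71 t

Rearranging F = G·m₁·m₂/r² for m₂: m₂ = F·r²/(G·m₁).
F = 5.63×10^-4 N; m₁ = 1.22×10^11 kg; r = 3.89 mi = 6260 m; G = 6.674×10^-11 N·m²/kg².
m₂ = 2710 kg
2710 kg × (1 t / 1000 kg) = 2.710 t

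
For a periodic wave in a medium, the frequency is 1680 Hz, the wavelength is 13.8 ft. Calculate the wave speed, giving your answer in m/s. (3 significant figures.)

v is given directly by: v = fλ.
f = 1680 Hz; λ = 13.8 ft = 4.206 m.
v = 7066 m/s

7070 m/s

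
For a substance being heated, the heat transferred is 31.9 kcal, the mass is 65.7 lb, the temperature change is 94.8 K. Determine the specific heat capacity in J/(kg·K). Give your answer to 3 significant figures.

47.2 J/(kg·K)

Rearranging Q = m·c·ΔT for c: c = Q/(m·ΔT).
Q = 31.9 kcal = 1.335×10^5 J; m = 65.7 lb = 29.80 kg; ΔT = 94.8 K.
c = 47.24 J/(kg·K)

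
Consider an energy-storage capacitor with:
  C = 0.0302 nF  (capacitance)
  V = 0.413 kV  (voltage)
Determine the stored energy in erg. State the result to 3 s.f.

E is given directly by: E = ½CV².
C = 0.0302 nF = 3.020×10^-11 F; V = 0.413 kV = 413.0 V.
E = 2.576×10^-6 J
2.576×10^-6 J × (1 erg / 1.000×10^-7 J) = 25.76 erg

25.8 erg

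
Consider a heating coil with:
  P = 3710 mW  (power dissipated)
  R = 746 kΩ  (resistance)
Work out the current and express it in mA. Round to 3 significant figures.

Rearranging: I = √(P/R).
P = 3710 mW = 3.710 W; R = 746 kΩ = 7.460×10^5 Ω.
I = 0.002230 A
0.002230 A × (1 mA / 0.001000 A) = 2.230 mA

2.23 mA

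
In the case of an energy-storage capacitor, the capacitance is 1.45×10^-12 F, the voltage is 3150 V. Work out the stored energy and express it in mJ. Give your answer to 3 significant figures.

0.00719 mJ

Directly: E = ½CV².
C = 1.45×10^-12 F; V = 3150 V.
E = 7.194×10^-6 J
7.194×10^-6 J × (1 mJ / 0.001000 J) = 0.007194 mJ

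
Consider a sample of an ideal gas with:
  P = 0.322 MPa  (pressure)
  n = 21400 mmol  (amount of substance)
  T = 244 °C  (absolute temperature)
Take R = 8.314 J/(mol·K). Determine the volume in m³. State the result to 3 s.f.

0.286 m³

Rearranging PV = nRT for V: V = nRT/P.
P = 0.322 MPa = 3.220×10^5 Pa; n = 21400 mmol = 21.40 mol; T = 244 °C = 517.1 K; R = 8.314 J/(mol·K).
V = 0.2857 m³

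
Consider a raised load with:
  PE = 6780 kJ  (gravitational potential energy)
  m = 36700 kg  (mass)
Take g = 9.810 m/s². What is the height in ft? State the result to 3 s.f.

Rearranging: h = PE/(m·g).
PE = 6780 kJ = 6.780×10^6 J; m = 36700 kg; g = 9.810 m/s².
h = 18.83 m
18.83 m × (1 ft / 0.3048 m) = 61.78 ft

61.8 ft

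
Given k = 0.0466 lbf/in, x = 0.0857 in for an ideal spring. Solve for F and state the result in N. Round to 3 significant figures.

F is given directly by: F = kx.
k = 0.0466 lbf/in = 8.161 N/m; x = 0.0857 in = 0.002177 m.
F = 0.01776 N

0.0178 N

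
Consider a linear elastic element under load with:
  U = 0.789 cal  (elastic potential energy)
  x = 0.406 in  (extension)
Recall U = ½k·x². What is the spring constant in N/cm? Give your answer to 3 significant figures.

Solving U = ½k·x² for k: k = 2U/x².
U = 0.789 cal = 3.301 J; x = 0.406 in = 0.01031 m.
k = 62084 N/m
62084 N/m × (1 N/cm / 100.0 N/m) = 620.8 N/cm

621 N/cm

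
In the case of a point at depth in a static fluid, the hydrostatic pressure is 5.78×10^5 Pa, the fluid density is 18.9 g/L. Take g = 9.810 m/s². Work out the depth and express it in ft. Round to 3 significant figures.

Solving P = ρ·g·h for h: h = P/(ρ·g).
P = 5.78×10^5 Pa; ρ = 18.9 g/L = 18.90 kg/m³; g = 9.810 m/s².
h = 3117 m
3117 m × (1 ft / 0.3048 m) = 10228 ft

10200 ft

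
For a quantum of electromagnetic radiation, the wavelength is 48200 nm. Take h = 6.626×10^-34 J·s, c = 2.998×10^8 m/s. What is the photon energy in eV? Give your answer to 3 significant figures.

E is given directly by: E = hc/λ.
λ = 48200 nm = 4.820×10^-5 m; h = 6.626×10^-34 J·s; c = 2.998×10^8 m/s.
E = 4.121×10^-21 J
4.121×10^-21 J × (1 eV / 1.602×10^-19 J) = 0.02572 eV

0.0257 eV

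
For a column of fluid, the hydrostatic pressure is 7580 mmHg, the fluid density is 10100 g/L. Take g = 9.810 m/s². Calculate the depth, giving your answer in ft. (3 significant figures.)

33.5 ft

Rearranging P = ρ·g·h for h: h = P/(ρ·g).
P = 7580 mmHg = 1.011×10^6 Pa; ρ = 10100 g/L = 10100 kg/m³; g = 9.810 m/s².
h = 10.20 m
10.20 m × (1 ft / 0.3048 m) = 33.46 ft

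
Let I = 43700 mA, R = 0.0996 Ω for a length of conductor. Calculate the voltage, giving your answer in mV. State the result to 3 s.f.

4350 mV

From Ohm's law: V = IR.
I = 43700 mA = 43.70 A; R = 0.0996 Ω.
V = 4.353 V
4.353 V × (1 mV / 0.001000 V) = 4353 mV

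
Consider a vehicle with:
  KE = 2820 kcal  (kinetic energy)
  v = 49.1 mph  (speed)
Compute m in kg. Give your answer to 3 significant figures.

Solving KE = ½mv² for m: m = 2·KE/v².
KE = 2820 kcal = 1.180×10^7 J; v = 49.1 mph = 21.95 m/s.
m = 48980 kg

49000 kg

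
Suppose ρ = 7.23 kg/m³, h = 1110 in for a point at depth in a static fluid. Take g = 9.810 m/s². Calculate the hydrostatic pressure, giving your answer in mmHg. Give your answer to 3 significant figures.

15.0 mmHg

Directly: P = ρgh.
ρ = 7.23 kg/m³; h = 1110 in = 28.19 m; g = 9.810 m/s².
P = 2000 Pa  (the unit combination reduces to kg/(m·s²) = Pa)
2000 Pa × (1 mmHg / 133.3 Pa) = 15.00 mmHg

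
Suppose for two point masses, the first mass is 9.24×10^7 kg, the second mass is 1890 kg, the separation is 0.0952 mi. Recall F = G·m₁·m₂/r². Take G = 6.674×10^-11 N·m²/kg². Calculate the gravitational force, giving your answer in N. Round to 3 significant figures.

4.97×10^-4 N

Directly: F = Gm₁m₂/r².
m₁ = 9.24×10^7 kg; m₂ = 1890 kg; r = 0.0952 mi = 153.2 m; G = 6.674×10^-11 N·m²/kg².
F = 4.965×10^-4 N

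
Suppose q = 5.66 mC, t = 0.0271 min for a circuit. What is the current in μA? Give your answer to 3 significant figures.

3480 μA

Solving q = I·t for I: I = q/t.
q = 5.66 mC = 0.005660 C; t = 0.0271 min = 1.626 s.
I = 0.003481 A
0.003481 A × (1 μA / 1.000×10^-6 A) = 3481 μA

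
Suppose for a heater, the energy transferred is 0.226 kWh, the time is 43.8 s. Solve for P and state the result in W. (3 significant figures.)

Directly: P = W/t.
W = 0.226 kWh = 8.136×10^5 J; t = 43.8 s.
P = 18575 W

18600 W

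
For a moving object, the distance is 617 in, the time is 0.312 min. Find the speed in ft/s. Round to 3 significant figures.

v is given directly by: v = d/t.
d = 617 in = 15.67 m; t = 0.312 min = 18.72 s.
v = 0.8372 m/s
0.8372 m/s × (1 ft/s / 0.3048 m/s) = 2.747 ft/s

2.75 ft/s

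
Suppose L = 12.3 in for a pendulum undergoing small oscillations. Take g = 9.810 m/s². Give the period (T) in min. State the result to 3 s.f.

0.0187 min

T is given directly by: T = 2π√(L/g).
L = 12.3 in = 0.3124 m; g = 9.810 m/s².
T = 1.121 s
1.121 s × (1 min / 60.00 s) = 0.01869 min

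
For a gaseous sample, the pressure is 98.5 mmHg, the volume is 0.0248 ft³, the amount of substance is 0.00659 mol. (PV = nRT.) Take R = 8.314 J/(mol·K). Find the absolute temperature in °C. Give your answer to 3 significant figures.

-105 °C

Rearranging PV = nRT for T: T = PV/(nR).
P = 98.5 mmHg = 13132 Pa; V = 0.0248 ft³ = 7.023×10^-4 m³; n = 0.00659 mol; R = 8.314 J/(mol·K).
T = 168.3 K
168.3 K − 273.15 = -104.8 °C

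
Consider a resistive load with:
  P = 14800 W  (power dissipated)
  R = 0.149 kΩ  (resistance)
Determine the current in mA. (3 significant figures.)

9970 mA

Rearranging: I = √(P/R).
P = 14800 W; R = 0.149 kΩ = 149.0 Ω.
I = 9.966 A
9.966 A × (1 mA / 0.001000 A) = 9966 mA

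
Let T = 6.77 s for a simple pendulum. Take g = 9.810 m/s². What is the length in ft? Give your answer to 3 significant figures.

37.4 ft

Solving T = 2π√(L/g) for L: L = g·(T/2π)².
T = 6.77 s; g = 9.810 m/s².
L = 11.39 m
11.39 m × (1 ft / 0.3048 m) = 37.37 ft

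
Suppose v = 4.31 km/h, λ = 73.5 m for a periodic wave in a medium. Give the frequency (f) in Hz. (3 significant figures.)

Rearranging: f = v/λ.
v = 4.31 km/h = 1.197 m/s; λ = 73.5 m.
f = 0.01629 Hz

0.0163 Hz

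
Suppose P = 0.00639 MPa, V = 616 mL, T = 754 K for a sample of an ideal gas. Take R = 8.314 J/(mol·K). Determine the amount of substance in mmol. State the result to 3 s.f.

0.628 mmol

From the ideal-gas law: n = PV/(RT).
P = 0.00639 MPa = 6390 Pa; V = 616 mL = 6.160×10^-4 m³; T = 754 K; R = 8.314 J/(mol·K).
n = 6.279×10^-4 mol
6.279×10^-4 mol × (1 mmol / 0.001000 mol) = 0.6279 mmol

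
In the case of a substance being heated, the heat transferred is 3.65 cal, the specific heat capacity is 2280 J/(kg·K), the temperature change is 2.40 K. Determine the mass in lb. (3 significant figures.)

0.00615 lb

Rearranging: m = Q/(c·ΔT).
Q = 3.65 cal = 15.27 J; c = 2280 J/(kg·K); ΔT = 2.40 K.
m = 0.002791 kg
0.002791 kg × (1 lb / 0.4536 kg) = 0.006153 lb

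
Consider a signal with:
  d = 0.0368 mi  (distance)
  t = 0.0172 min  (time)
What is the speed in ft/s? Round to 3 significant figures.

v is given directly by: v = d/t.
d = 0.0368 mi = 59.22 m; t = 0.0172 min = 1.032 s.
v = 57.39 m/s
57.39 m/s × (1 ft/s / 0.3048 m/s) = 188.3 ft/s

188 ft/s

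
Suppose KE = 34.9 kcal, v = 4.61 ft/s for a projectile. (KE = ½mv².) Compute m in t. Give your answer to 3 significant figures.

148 t

Rearranging: m = 2·KE/v².
KE = 34.9 kcal = 1.460×10^5 J; v = 4.61 ft/s = 1.405 m/s.
m = 1.479×10^5 kg
1.479×10^5 kg × (1 t / 1000 kg) = 147.9 t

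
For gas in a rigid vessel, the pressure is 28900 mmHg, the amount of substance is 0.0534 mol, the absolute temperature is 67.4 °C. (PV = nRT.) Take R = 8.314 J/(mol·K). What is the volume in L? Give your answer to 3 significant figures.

From the ideal-gas law: V = nRT/P.
P = 28900 mmHg = 3.853×10^6 Pa; n = 0.0534 mol; T = 67.4 °C = 340.5 K; R = 8.314 J/(mol·K).
V = 3.924×10^-5 m³
3.924×10^-5 m³ × (1 L / 0.001000 m³) = 0.03924 L

0.0392 L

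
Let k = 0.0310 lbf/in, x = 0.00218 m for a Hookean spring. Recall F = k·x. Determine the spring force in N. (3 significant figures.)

0.0118 N

From Hooke's law: F = kx.
k = 0.0310 lbf/in = 5.429 N/m; x = 0.00218 m.
F = 0.01184 N  (the unit combination reduces to kg·m/s² = N)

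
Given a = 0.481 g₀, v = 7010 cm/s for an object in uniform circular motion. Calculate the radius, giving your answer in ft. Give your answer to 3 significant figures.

Solving a = v²/r for r: r = v²/a.
a = 0.481 g₀ = 4.717 m/s²; v = 7010 cm/s = 70.10 m/s.
r = 1042 m
1042 m × (1 ft / 0.3048 m) = 3418 ft

3420 ft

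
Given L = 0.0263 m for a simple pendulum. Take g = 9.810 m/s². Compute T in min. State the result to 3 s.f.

Directly: T = 2π√(L/g).
L = 0.0263 m; g = 9.810 m/s².
T = 0.3253 s
0.3253 s × (1 min / 60.00 s) = 0.005422 min

0.00542 min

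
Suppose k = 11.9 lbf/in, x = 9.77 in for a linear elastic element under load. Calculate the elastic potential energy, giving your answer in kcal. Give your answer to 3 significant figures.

Directly: U = ½kx².
k = 11.9 lbf/in = 2084 N/m; x = 9.77 in = 0.2482 m.
U = 64.17 J
64.17 J × (1 kcal / 4184 J) = 0.01534 kcal

0.0153 kcal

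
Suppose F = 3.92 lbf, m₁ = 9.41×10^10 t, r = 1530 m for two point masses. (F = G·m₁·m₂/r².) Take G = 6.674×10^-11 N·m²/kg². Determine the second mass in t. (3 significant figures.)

Solving F = G·m₁·m₂/r² for m₂: m₂ = F·r²/(G·m₁).
F = 3.92 lbf = 17.44 N; m₁ = 9.41×10^10 t = 9.410×10^13 kg; r = 1530 m; G = 6.674×10^-11 N·m²/kg².
m₂ = 6499 kg
6499 kg × (1 t / 1000 kg) = 6.499 t

6.50 t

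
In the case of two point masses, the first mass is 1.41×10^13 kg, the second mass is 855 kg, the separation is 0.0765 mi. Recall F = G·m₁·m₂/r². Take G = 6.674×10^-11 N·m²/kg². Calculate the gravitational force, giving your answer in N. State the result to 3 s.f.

53.1 N

F is given directly by: F = Gm₁m₂/r².
m₁ = 1.41×10^13 kg; m₂ = 855 kg; r = 0.0765 mi = 123.1 m; G = 6.674×10^-11 N·m²/kg².
F = 53.08 N  (the unit combination reduces to kg·m/s² = N)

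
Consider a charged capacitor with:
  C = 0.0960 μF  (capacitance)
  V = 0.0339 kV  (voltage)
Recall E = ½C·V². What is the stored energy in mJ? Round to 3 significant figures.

Directly: E = ½CV².
C = 0.0960 μF = 9.600×10^-8 F; V = 0.0339 kV = 33.90 V.
E = 5.516×10^-5 J  (the unit combination reduces to kg·m²/s² = J)
5.516×10^-5 J × (1 mJ / 0.001000 J) = 0.05516 mJ

0.0552 mJ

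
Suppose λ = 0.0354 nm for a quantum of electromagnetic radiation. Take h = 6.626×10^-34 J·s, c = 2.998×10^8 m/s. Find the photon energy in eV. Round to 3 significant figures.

35000 eV

Directly: E = hc/λ.
λ = 0.0354 nm = 3.540×10^-11 m; h = 6.626×10^-34 J·s; c = 2.998×10^8 m/s.
E = 5.612×10^-15 J  (the unit combination reduces to kg·m²/s² = J)
5.612×10^-15 J × (1 eV / 1.602×10^-19 J) = 35024 eV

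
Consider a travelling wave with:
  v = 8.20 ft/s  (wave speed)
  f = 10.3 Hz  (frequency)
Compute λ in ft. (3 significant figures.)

0.796 ft

Solving v = f·λ for λ: λ = v/f.
v = 8.20 ft/s = 2.499 m/s; f = 10.3 Hz.
λ = 0.2427 m
0.2427 m × (1 ft / 0.3048 m) = 0.7961 ft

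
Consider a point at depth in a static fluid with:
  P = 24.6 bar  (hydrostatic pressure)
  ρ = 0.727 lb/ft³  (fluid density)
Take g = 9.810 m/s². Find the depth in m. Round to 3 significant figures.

Rearranging: h = P/(ρ·g).
P = 24.6 bar = 2.460×10^6 Pa; ρ = 0.727 lb/ft³ = 11.65 kg/m³; g = 9.810 m/s².
h = 21533 m

21500 m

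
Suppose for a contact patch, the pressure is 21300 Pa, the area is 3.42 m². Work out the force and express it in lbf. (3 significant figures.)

16400 lbf

Rearranging: F = P·A.
P = 21300 Pa; A = 3.42 m².
F = 72846 N
72846 N × (1 lbf / 4.448 N) = 16376 lbf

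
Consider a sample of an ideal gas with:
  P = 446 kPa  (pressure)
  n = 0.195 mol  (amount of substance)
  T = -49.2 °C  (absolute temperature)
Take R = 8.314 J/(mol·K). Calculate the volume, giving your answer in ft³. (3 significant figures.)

From the ideal-gas law: V = nRT/P.
P = 446 kPa = 4.460×10^5 Pa; n = 0.195 mol; T = -49.2 °C = 223.9 K; R = 8.314 J/(mol·K).
V = 8.141×10^-4 m³
8.141×10^-4 m³ × (1 ft³ / 0.02832 m³) = 0.02875 ft³

0.0287 ft³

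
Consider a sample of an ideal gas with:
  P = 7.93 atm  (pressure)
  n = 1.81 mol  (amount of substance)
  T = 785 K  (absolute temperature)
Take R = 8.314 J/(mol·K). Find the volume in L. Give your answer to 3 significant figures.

14.7 L

From the ideal-gas law: V = nRT/P.
P = 7.93 atm = 8.035×10^5 Pa; n = 1.81 mol; T = 785 K; R = 8.314 J/(mol·K).
V = 0.01470 m³
0.01470 m³ × (1 L / 0.001000 m³) = 14.70 L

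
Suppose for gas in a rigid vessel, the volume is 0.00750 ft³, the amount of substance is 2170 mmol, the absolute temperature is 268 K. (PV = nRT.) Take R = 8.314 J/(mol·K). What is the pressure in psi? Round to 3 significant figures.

From the ideal-gas law: P = nRT/V.
V = 0.00750 ft³ = 2.124×10^-4 m³; n = 2170 mmol = 2.170 mol; T = 268 K; R = 8.314 J/(mol·K).
P = 2.277×10^7 Pa  (the unit combination reduces to kg/(m·s²) = Pa)
2.277×10^7 Pa × (1 psi / 6895 Pa) = 3302 psi

3300 psi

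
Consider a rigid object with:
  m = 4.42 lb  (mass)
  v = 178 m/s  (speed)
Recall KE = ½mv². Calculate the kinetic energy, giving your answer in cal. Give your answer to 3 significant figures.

Directly: KE = ½mv².
m = 4.42 lb = 2.005 kg; v = 178 m/s.
KE = 31761 J
31761 J × (1 cal / 4.184 J) = 7591 cal

7590 cal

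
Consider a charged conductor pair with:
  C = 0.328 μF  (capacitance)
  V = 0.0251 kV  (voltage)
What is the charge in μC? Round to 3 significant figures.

8.23 μC

Rearranging C = Q/V for Q: Q = CV.
C = 0.328 μF = 3.280×10^-7 F; V = 0.0251 kV = 25.10 V.
Q = 8.233×10^-6 C  (the unit combination reduces to A·s = C)
8.233×10^-6 C × (1 μC / 1.000×10^-6 C) = 8.233 μC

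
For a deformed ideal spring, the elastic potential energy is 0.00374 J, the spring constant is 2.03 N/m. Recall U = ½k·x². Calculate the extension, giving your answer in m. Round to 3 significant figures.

Rearranging U = ½k·x² for x: x = √(2U/k).
U = 0.00374 J; k = 2.03 N/m.
x = 0.06070 m

0.0607 m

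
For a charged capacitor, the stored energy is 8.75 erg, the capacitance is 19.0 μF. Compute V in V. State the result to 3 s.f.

Rearranging E = ½C·V² for V: V = √(2E/C).
E = 8.75 erg = 8.750×10^-7 J; C = 19.0 μF = 1.900×10^-5 F.
V = 0.3035 V

0.303 V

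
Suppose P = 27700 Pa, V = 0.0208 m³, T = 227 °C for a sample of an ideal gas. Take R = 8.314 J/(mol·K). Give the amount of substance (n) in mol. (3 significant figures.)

Solving PV = nRT for n: n = PV/(RT).
P = 27700 Pa; V = 0.0208 m³; T = 227 °C = 500.1 K; R = 8.314 J/(mol·K).
n = 0.1386 mol

0.139 mol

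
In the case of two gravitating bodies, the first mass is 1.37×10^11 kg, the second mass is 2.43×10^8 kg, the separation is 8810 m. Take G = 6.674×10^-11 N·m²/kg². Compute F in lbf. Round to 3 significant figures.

From Newton's law of gravitation: F = Gm₁m₂/r².
m₁ = 1.37×10^11 kg; m₂ = 2.43×10^8 kg; r = 8810 m; G = 6.674×10^-11 N·m²/kg².
F = 28.63 N
28.63 N × (1 lbf / 4.448 N) = 6.435 lbf

6.44 lbf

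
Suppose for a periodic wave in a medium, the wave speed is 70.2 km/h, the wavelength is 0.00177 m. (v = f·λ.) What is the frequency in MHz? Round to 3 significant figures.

Rearranging v = f·λ for f: f = v/λ.
v = 70.2 km/h = 19.50 m/s; λ = 0.00177 m.
f = 11017 Hz
11017 Hz × (1 MHz / 1.000×10^6 Hz) = 0.01102 MHz

0.0110 MHz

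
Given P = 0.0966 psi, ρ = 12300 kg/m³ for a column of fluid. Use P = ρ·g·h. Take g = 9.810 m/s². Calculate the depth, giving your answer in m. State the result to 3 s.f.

0.00552 m

Rearranging P = ρ·g·h for h: h = P/(ρ·g).
P = 0.0966 psi = 666.0 Pa; ρ = 12300 kg/m³; g = 9.810 m/s².
h = 0.005520 m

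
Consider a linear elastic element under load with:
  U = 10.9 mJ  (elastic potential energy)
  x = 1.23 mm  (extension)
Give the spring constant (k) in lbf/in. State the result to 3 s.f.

Rearranging: k = 2U/x².
U = 10.9 mJ = 0.01090 J; x = 1.23 mm = 0.001230 m.
k = 14409 N/m
14409 N/m × (1 lbf/in / 175.1 N/m) = 82.28 lbf/in

82.3 lbf/in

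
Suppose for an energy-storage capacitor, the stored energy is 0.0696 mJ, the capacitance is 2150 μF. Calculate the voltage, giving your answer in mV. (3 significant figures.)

Rearranging: V = √(2E/C).
E = 0.0696 mJ = 6.960×10^-5 J; C = 2150 μF = 0.002150 F.
V = 0.2544 V
0.2544 V × (1 mV / 0.001000 V) = 254.4 mV

254 mV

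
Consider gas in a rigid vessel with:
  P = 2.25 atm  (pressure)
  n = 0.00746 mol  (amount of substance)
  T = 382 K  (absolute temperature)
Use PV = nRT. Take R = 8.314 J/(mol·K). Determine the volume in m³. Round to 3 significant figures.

From the ideal-gas law: V = nRT/P.
P = 2.25 atm = 2.280×10^5 Pa; n = 0.00746 mol; T = 382 K; R = 8.314 J/(mol·K).
V = 1.039×10^-4 m³

1.04×10^-4 m³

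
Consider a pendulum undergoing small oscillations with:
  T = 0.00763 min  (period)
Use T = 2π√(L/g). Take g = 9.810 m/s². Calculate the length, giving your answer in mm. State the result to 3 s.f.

Rearranging: L = g·(T/2π)².
T = 0.00763 min = 0.4578 s; g = 9.810 m/s².
L = 0.05208 m
0.05208 m × (1 mm / 0.001000 m) = 52.08 mm

52.1 mm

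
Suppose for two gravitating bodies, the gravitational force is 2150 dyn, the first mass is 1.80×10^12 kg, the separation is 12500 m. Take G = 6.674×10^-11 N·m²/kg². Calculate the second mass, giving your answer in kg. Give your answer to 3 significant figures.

Rearranging: m₂ = F·r²/(G·m₁).
F = 2150 dyn = 0.02150 N; m₁ = 1.80×10^12 kg; r = 12500 m; G = 6.674×10^-11 N·m²/kg².
m₂ = 27964 kg

28000 kg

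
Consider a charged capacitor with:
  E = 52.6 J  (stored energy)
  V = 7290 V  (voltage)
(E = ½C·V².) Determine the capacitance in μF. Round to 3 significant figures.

1.98 μF

Rearranging: C = 2E/V².
E = 52.6 J; V = 7290 V.
C = 1.980×10^-6 F
1.980×10^-6 F × (1 μF / 1.000×10^-6 F) = 1.980 μF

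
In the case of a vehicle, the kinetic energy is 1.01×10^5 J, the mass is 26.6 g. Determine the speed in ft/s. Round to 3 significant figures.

Rearranging KE = ½mv² for v: v = √(2·KE/m).
KE = 1.01×10^5 J; m = 26.6 g = 0.02660 kg.
v = 2756 m/s
2756 m/s × (1 ft/s / 0.3048 m/s) = 9041 ft/s

9040 ft/s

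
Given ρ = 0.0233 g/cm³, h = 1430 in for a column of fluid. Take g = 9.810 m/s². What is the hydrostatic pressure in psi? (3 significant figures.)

P is given directly by: P = ρgh.
ρ = 0.0233 g/cm³ = 23.30 kg/m³; h = 1430 in = 36.32 m; g = 9.810 m/s².
P = 8302 Pa
8302 Pa × (1 psi / 6895 Pa) = 1.204 psi

1.20 psi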